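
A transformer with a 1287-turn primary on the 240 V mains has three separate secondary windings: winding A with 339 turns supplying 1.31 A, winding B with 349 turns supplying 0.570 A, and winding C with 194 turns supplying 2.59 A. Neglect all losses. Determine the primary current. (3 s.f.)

V_A = 240 × 339/1287 = 63.217 V; V_B = 240 × 349/1287 = 65.082 V; V_C = 240 × 194/1287 = 36.177 V.
P_out = V_A I_A + V_B I_B + V_C I_C = 63.217×1.31 + 65.082×0.570 + 36.177×2.59 = 82.814 + 37.097 + 93.699 = 213.61 W.
Ideal ⇒ P_in = P_out, so I_p = P_out/V_p = 213.61/240 = 0.890 A.

I_p ≈ 0.890 A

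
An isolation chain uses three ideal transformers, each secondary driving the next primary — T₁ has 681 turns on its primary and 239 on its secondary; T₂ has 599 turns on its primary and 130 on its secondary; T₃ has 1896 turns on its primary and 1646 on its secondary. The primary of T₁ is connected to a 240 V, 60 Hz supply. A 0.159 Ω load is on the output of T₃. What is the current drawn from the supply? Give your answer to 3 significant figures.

I_supply ≈ 6.60 A

Secondary of T₁: V = 240.00 × 239/681 = 84.229 V.
Secondary of T₂: V = 84.229 × 130/599 = 18.280 V.
Secondary of T₃: V = 18.280 × 1646/1896 = 15.870 V.
I_load = 15.870/0.159 = 99.810 A, so P_out = 15.870 × 99.810 = 1584.0 W.
All ideal ⇒ P_in = P_out, so I_supply = 1584.0/240 = 6.60 A.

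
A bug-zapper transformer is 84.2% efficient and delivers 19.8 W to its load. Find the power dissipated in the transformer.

P_loss ≈ 3.72 W

P_in = P_out/η = 19.8/0.842 = 23.5154 W.
P_loss = P_in − P_out = 23.5154 − 19.8 = 3.72 W.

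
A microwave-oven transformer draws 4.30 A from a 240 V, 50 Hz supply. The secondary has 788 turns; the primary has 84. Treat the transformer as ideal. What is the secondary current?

I_s ≈ 0.458 A

I_s/I_p = N_p/N_s, so I_s = 4.30 × 84/788 = 0.458 A.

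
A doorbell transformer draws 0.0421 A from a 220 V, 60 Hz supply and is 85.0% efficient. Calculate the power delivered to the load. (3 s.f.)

P_out ≈ 7.87 W

P_in = V_in I_in = 220 × 0.0421 = 9.2620 W.
P_out = η P_in = 0.850 × 9.2620 = 7.87 W.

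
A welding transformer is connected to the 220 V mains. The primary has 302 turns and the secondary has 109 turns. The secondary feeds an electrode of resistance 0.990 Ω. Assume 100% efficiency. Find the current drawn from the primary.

V_s = V_p × N_s/N_p = 220 × 109/302 = 79.404 V.
I_s = V_s/R = 79.404/0.990 = 80.206 A.
For an ideal transformer I_p N_p = I_s N_s, so I_p = 80.206 × 109/302 = 28.9 A.

I_p ≈ 28.9 A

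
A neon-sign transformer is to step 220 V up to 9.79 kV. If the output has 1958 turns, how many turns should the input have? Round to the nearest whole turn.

N_in = 44 turns

N_in/N_out = V_in/V_out, so N_in = 1958 × 220/9790 = 44.0 ≈ 44 turns.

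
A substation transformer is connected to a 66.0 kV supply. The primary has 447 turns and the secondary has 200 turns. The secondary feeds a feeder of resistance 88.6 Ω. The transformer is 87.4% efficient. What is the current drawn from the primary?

I_p ≈ 171 A

V_s = 66000 × 200/447 = 29530 V.
I_s = V_s/R = 29530/88.6 = 333.30 A.
P_out = V_s I_s = 29530 × 333.30 = 9.8424×10^6 W.
P_in = P_out/η = 9.8424×10^6/0.874 = 1.1261×10^7 W.
I_p = P_in/V_p = 1.1261×10^7/66000 = 171 A.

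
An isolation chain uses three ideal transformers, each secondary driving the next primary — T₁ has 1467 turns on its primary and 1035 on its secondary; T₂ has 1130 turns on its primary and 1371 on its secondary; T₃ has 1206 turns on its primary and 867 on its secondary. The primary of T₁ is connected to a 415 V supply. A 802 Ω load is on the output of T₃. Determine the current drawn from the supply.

Secondary of T₁: V = 415.00 × 1035/1467 = 292.79 V.
Secondary of T₂: V = 292.79 × 1371/1130 = 355.24 V.
Secondary of T₃: V = 355.24 × 867/1206 = 255.38 V.
I_load = 255.38/802 = 0.31843 A, so P_out = 255.38 × 0.31843 = 81.321 W.
All ideal ⇒ P_in = P_out, so I_supply = 81.321/415 = 0.196 A.

I_supply ≈ 0.196 A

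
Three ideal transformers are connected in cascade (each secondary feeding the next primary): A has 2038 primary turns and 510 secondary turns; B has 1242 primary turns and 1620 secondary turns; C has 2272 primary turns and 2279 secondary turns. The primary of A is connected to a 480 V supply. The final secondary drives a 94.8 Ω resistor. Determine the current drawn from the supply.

Secondary of A: V = 480.00 × 510/2038 = 120.12 V.
Secondary of B: V = 120.12 × 1620/1242 = 156.68 V.
Secondary of C: V = 156.68 × 2279/2272 = 157.16 V.
I_load = 157.16/94.8 = 1.6578 A, so P_out = 157.16 × 1.6578 = 260.53 W.
All ideal ⇒ P_in = P_out, so I_supply = 260.53/480 = 0.543 A.

I_supply ≈ 0.543 A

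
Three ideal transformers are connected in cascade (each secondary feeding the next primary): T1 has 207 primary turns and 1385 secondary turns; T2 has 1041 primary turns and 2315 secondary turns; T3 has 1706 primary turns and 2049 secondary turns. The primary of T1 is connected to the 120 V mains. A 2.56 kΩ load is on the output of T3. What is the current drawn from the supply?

Secondary of T1: V = 120.00 × 1385/207 = 802.90 V.
Secondary of T2: V = 802.90 × 2315/1041 = 1785.5 V.
Secondary of T3: V = 1785.5 × 2049/1706 = 2144.5 V.
I_load = 2144.5/2560 = 0.83769 A, so P_out = 2144.5 × 0.83769 = 1796.4 W.
All ideal ⇒ P_in = P_out, so I_supply = 1796.4/120 = 15.0 A.

I_supply ≈ 15.0 A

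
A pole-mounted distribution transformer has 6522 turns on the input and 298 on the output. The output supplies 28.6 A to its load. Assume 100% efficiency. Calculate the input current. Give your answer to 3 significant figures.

I_in ≈ 1.31 A

For an ideal transformer I_in/I_out = N_out/N_in, so I_in = 28.6 × 298/6522 = 1.31 A.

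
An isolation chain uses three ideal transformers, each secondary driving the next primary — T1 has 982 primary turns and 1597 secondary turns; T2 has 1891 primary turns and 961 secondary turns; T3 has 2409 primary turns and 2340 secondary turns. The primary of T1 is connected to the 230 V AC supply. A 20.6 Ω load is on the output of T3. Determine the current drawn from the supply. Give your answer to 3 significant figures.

I_supply ≈ 7.20 A

Secondary of T1: V = 230.00 × 1597/982 = 374.04 V.
Secondary of T2: V = 374.04 × 961/1891 = 190.09 V.
Secondary of T3: V = 190.09 × 2340/2409 = 184.64 V.
I_load = 184.64/20.6 = 8.9632 A, so P_out = 184.64 × 8.9632 = 1655.0 W.
All ideal ⇒ P_in = P_out, so I_supply = 1655.0/230 = 7.20 A.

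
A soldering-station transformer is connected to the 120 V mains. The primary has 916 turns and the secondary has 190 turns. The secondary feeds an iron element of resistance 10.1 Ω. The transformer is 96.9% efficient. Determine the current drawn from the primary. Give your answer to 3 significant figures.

I_p ≈ 0.528 A

V_s = 120 × 190/916 = 24.891 V.
I_s = V_s/R = 24.891/10.1 = 2.4644 A.
P_out = V_s I_s = 24.891 × 2.4644 = 61.342 W.
P_in = P_out/η = 61.342/0.969 = 63.304 W.
I_p = P_in/V_p = 63.304/120 = 0.528 A.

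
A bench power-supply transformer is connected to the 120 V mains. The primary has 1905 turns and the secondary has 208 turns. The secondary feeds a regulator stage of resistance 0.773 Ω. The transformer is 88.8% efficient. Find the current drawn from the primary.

V_s = 120 × 208/1905 = 13.102 V.
I_s = V_s/R = 13.102/0.773 = 16.950 A.
P_out = V_s I_s = 13.102 × 16.950 = 222.09 W.
P_in = P_out/η = 222.09/0.888 = 250.10 W.
I_p = P_in/V_p = 250.10/120 = 2.08 A.

I_p ≈ 2.08 A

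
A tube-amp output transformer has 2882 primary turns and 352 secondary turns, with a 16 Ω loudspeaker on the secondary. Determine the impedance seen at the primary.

Z_p ≈ 1070 Ω

Z_p = (N_p/N_s)² × Z_s = (2882/352)² × 16 = 1070 Ω.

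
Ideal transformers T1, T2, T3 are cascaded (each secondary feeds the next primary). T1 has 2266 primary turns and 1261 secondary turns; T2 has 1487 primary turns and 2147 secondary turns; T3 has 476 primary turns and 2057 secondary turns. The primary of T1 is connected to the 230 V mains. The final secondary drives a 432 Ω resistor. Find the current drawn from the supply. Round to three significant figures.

I_supply ≈ 6.42 A

After T1: V = 230.00 × 1261/2266 = 127.99 V.
After T2: V = 127.99 × 2147/1487 = 184.80 V.
After T3: V = 184.80 × 2057/476 = 798.60 V.
I_load = 798.60/432 = 1.8486 A, so P_out = 798.60 × 1.8486 = 1476.3 W.
All ideal ⇒ P_in = P_out, so I_supply = 1476.3/230 = 6.42 A.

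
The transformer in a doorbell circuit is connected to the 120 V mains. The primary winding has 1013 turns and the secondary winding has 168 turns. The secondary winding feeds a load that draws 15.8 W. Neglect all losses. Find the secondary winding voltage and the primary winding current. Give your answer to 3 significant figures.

V_s = V_p × N_s/N_p = 120 × 168/1013 = 19.901 V.
I_s = P/V_s = 15.8/19.901 = 0.79392 A.
I_p = I_s × N_s/N_p = 0.79392 × 168/1013 = 0.132 A.

V_s ≈ 19.9 V, I_p ≈ 0.132 A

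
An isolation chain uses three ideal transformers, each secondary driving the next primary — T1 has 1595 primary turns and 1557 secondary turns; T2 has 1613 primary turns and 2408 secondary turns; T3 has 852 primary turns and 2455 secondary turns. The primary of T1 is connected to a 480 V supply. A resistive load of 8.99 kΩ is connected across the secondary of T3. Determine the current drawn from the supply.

After T1: V = 480.00 × 1557/1595 = 468.56 V.
After T2: V = 468.56 × 2408/1613 = 699.51 V.
After T3: V = 699.51 × 2455/852 = 2015.6 V.
I_load = 2015.6/8990 = 0.22420 A, so P_out = 2015.6 × 0.22420 = 451.90 W.
All ideal ⇒ P_in = P_out, so I_supply = 451.90/480 = 0.941 A.

I_supply ≈ 0.941 A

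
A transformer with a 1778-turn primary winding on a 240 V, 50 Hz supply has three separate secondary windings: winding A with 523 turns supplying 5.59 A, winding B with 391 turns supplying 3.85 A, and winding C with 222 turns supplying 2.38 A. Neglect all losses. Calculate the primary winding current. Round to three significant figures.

V_A = 240 × 523/1778 = 70.596 V; V_B = 240 × 391/1778 = 52.778 V; V_C = 240 × 222/1778 = 29.966 V.
P_out = V_A I_A + V_B I_B + V_C I_C = 70.596×5.59 + 52.778×3.85 + 29.966×2.38 = 394.63 + 203.20 + 71.320 = 669.15 W.
Ideal ⇒ P_in = P_out, so I_p = P_out/V_p = 669.15/240 = 2.79 A.

I_p ≈ 2.79 A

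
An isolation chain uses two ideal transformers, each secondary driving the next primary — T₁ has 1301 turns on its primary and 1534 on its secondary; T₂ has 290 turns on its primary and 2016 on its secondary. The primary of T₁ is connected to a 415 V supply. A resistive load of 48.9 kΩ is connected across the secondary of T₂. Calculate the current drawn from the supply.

I_supply ≈ 0.570 A

Secondary of T₁: V = 415.00 × 1534/1301 = 489.32 V.
Secondary of T₂: V = 489.32 × 2016/290 = 3401.6 V.
I_load = 3401.6/48900 = 0.069563 A, so P_out = 3401.6 × 0.069563 = 236.63 W.
All ideal ⇒ P_in = P_out, so I_supply = 236.63/415 = 0.570 A.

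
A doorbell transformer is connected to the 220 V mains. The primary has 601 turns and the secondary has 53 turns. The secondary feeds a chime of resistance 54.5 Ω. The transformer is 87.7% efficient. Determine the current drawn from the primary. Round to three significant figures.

I_p ≈ 0.0358 A

V_s = 220 × 53/601 = 19.401 V.
I_s = V_s/R = 19.401/54.5 = 0.35598 A.
P_out = V_s I_s = 19.401 × 0.35598 = 6.9064 W.
P_in = P_out/η = 6.9064/0.877 = 7.8750 W.
I_p = P_in/V_p = 7.8750/220 = 0.0358 A.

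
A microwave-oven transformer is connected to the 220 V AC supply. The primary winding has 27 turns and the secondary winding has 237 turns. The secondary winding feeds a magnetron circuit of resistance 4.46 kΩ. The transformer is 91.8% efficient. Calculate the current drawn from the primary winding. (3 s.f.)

V_s = 220 × 237/27 = 1931.1 V.
I_s = V_s/R = 1931.1/4460 = 0.43298 A.
P_out = V_s I_s = 1931.1 × 0.43298 = 836.14 W.
P_in = P_out/η = 836.14/0.918 = 910.83 W.
I_p = P_in/V_p = 910.83/220 = 4.14 A.

I_p ≈ 4.14 A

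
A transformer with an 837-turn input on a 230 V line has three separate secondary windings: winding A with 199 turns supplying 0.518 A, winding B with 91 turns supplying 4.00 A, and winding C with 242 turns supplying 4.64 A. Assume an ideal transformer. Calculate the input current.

I_in ≈ 1.90 A

V_A = 230 × 199/837 = 54.683 V; V_B = 230 × 91/837 = 25.006 V; V_C = 230 × 242/837 = 66.499 V.
P_out = V_A I_A + V_B I_B + V_C I_C = 54.683×0.518 + 25.006×4.00 + 66.499×4.64 = 28.326 + 100.02 + 308.56 = 436.91 W.
Ideal ⇒ P_in = P_out, so I_in = P_out/V_in = 436.91/230 = 1.90 A.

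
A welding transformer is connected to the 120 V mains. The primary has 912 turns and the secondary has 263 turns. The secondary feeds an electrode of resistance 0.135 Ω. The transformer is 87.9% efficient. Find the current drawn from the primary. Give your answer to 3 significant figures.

V_s = 120 × 263/912 = 34.605 V.
I_s = V_s/R = 34.605/0.135 = 256.34 A.
P_out = V_s I_s = 34.605 × 256.34 = 8870.5 W.
P_in = P_out/η = 8870.5/0.879 = 10092 W.
I_p = P_in/V_p = 10092/120 = 84.1 A.

I_p ≈ 84.1 A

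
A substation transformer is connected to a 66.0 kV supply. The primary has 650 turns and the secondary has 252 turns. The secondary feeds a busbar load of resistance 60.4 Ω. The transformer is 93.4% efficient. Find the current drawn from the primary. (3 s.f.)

I_p ≈ 176 A

V_s = 66000 × 252/650 = 25588 V.
I_s = V_s/R = 25588/60.4 = 423.64 A.
P_out = V_s I_s = 25588 × 423.64 = 1.0840×10^7 W.
P_in = P_out/η = 1.0840×10^7/0.934 = 1.1606×10^7 W.
I_p = P_in/V_p = 1.1606×10^7/66000 = 176 A.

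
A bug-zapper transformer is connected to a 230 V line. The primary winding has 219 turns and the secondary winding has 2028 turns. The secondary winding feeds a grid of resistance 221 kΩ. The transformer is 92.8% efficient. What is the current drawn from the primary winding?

I_p ≈ 0.0962 A

V_s = 230 × 2028/219 = 2129.9 V.
I_s = V_s/R = 2129.9/221000 = 0.0096374 A.
P_out = V_s I_s = 2129.9 × 0.0096374 = 20.526 W.
P_in = P_out/η = 20.526/0.928 = 22.119 W.
I_p = P_in/V_p = 22.119/230 = 0.0962 A.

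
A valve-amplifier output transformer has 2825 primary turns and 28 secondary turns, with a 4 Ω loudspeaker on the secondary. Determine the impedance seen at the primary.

Z_p ≈ 40700 Ω

Z_p = (N_p/N_s)² × Z_s = (2825/28)² × 4 = 40700 Ω.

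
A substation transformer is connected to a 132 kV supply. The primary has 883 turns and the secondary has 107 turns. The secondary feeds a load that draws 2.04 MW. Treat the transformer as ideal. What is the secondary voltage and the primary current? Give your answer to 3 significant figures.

V_s = V_p × N_s/N_p = 132000 × 107/883 = 15995 V.
I_s = P/V_s = 2.04×10^6/15995 = 127.54 A.
I_p = I_s × N_s/N_p = 127.54 × 107/883 = 15.5 A.

V_s ≈ 16000 V, I_p ≈ 15.5 A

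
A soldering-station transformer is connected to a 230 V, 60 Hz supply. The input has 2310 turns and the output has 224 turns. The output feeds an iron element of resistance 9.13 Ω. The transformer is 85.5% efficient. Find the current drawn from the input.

V_out = 230 × 224/2310 = 22.303 V.
I_out = V_out/R = 22.303/9.13 = 2.4428 A.
P_out = V_out I_out = 22.303 × 2.4428 = 54.482 W.
P_in = P_out/η = 54.482/0.855 = 63.722 W.
I_in = P_in/V_in = 63.722/230 = 0.277 A.

I_in ≈ 0.277 A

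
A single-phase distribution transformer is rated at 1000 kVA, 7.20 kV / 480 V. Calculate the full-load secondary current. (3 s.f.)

I_s = S/V_s = 1000000/480 = 2080 A.

I_s ≈ 2080 A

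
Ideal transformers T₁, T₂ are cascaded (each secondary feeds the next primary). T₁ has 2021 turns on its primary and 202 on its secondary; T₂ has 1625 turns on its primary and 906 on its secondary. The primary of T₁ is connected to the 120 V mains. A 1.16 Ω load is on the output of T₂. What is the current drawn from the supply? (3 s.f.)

After T₁: V = 120.00 × 202/2021 = 11.994 V.
After T₂: V = 11.994 × 906/1625 = 6.6872 V.
I_load = 6.6872/1.16 = 5.7648 A, so P_out = 6.6872 × 5.7648 = 38.550 W.
All ideal ⇒ P_in = P_out, so I_supply = 38.550/120 = 0.321 A.

I_supply ≈ 0.321 A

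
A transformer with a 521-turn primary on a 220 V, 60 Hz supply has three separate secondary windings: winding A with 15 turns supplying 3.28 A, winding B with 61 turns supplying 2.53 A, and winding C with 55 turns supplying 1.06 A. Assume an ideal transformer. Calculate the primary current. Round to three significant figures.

V_A = 220 × 15/521 = 6.3340 V; V_B = 220 × 61/521 = 25.758 V; V_C = 220 × 55/521 = 23.225 V.
P_out = V_A I_A + V_B I_B + V_C I_C = 6.3340×3.28 + 25.758×2.53 + 23.225×1.06 = 20.775 + 65.168 + 24.618 = 110.56 W.
Ideal ⇒ P_in = P_out, so I_p = P_out/V_p = 110.56/220 = 0.503 A.

I_p ≈ 0.503 A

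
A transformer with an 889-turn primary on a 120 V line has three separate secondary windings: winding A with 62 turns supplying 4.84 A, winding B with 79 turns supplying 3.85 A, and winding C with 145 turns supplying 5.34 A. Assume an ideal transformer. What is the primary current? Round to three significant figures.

V_A = 120 × 62/889 = 8.3690 V; V_B = 120 × 79/889 = 10.664 V; V_C = 120 × 145/889 = 19.573 V.
P_out = V_A I_A + V_B I_B + V_C I_C = 8.3690×4.84 + 10.664×3.85 + 19.573×5.34 = 40.506 + 41.055 + 104.52 = 186.08 W.
Ideal ⇒ P_in = P_out, so I_p = P_out/V_p = 186.08/120 = 1.55 A.

I_p ≈ 1.55 A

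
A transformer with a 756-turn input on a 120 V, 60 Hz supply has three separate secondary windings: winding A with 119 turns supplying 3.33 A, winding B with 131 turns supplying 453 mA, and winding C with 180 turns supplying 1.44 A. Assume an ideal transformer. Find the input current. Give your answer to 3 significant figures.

I_in ≈ 0.946 A

V_A = 120 × 119/756 = 18.889 V; V_B = 120 × 131/756 = 20.794 V; V_C = 120 × 180/756 = 28.571 V.
P_out = V_A I_A + V_B I_B + V_C I_C = 18.889×3.33 + 20.794×0.453 + 28.571×1.44 = 62.900 + 9.4195 + 41.143 = 113.46 W.
Ideal ⇒ P_in = P_out, so I_in = P_out/V_in = 113.46/120 = 0.946 A.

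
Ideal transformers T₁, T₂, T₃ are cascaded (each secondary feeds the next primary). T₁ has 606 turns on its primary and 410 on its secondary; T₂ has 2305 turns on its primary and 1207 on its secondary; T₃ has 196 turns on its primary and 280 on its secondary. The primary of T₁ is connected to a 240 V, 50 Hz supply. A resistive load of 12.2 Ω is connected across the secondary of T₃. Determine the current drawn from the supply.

I_supply ≈ 5.04 A

After T₁: V = 240.00 × 410/606 = 162.38 V.
After T₂: V = 162.38 × 1207/2305 = 85.027 V.
After T₃: V = 85.027 × 280/196 = 121.47 V.
I_load = 121.47/12.2 = 9.9564 A, so P_out = 121.47 × 9.9564 = 1209.4 W.
All ideal ⇒ P_in = P_out, so I_supply = 1209.4/240 = 5.04 A.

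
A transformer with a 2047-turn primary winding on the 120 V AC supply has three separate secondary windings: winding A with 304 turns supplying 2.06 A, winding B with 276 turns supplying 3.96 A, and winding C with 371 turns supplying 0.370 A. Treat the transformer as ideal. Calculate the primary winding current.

I_p ≈ 0.907 A

V_A = 120 × 304/2047 = 17.821 V; V_B = 120 × 276/2047 = 16.180 V; V_C = 120 × 371/2047 = 21.749 V.
P_out = V_A I_A + V_B I_B + V_C I_C = 17.821×2.06 + 16.180×3.96 + 21.749×0.370 = 36.712 + 64.072 + 8.0471 = 108.83 W.
Ideal ⇒ P_in = P_out, so I_p = P_out/V_p = 108.83/120 = 0.907 A.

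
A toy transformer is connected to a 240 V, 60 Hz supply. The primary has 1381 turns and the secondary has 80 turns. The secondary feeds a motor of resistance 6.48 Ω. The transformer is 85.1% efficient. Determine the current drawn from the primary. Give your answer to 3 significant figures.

V_s = 240 × 80/1381 = 13.903 V.
I_s = V_s/R = 13.903/6.48 = 2.1455 A.
P_out = V_s I_s = 13.903 × 2.1455 = 29.829 W.
P_in = P_out/η = 29.829/0.851 = 35.052 W.
I_p = P_in/V_p = 35.052/240 = 0.146 A.

I_p ≈ 0.146 A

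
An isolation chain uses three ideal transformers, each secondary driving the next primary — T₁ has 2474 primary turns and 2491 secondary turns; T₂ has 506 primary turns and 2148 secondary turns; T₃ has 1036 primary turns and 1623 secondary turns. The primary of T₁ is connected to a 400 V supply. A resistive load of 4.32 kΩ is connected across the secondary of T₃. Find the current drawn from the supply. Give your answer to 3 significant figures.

After T₁: V = 400.00 × 2491/2474 = 402.75 V.
After T₂: V = 402.75 × 2148/506 = 1709.7 V.
After T₃: V = 1709.7 × 1623/1036 = 2678.4 V.
I_load = 2678.4/4320 = 0.62000 A, so P_out = 2678.4 × 0.62000 = 1660.6 W.
All ideal ⇒ P_in = P_out, so I_supply = 1660.6/400 = 4.15 A.

I_supply ≈ 4.15 A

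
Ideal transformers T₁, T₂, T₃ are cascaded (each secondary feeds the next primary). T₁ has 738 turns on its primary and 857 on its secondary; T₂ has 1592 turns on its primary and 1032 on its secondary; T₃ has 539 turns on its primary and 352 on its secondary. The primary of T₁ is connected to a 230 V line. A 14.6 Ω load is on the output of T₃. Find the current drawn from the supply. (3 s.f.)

I_supply ≈ 3.81 A

After T₁: V = 230.00 × 857/738 = 267.09 V.
After T₂: V = 267.09 × 1032/1592 = 173.14 V.
After T₃: V = 173.14 × 352/539 = 113.07 V.
I_load = 113.07/14.6 = 7.7444 A, so P_out = 113.07 × 7.7444 = 875.65 W.
All ideal ⇒ P_in = P_out, so I_supply = 875.65/230 = 3.81 A.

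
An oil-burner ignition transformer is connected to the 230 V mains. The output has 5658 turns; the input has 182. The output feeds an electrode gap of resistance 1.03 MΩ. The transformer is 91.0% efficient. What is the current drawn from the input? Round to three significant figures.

I_in ≈ 0.237 A

V_out = 230 × 5658/182 = 7150.2 V.
I_out = V_out/R = 7150.2/(1.03×10^6) = 0.0069420 A.
P_out = V_out I_out = 7150.2 × 0.0069420 = 49.637 W.
P_in = P_out/η = 49.637/0.910 = 54.546 W.
I_in = P_in/V_in = 54.546/230 = 0.237 A.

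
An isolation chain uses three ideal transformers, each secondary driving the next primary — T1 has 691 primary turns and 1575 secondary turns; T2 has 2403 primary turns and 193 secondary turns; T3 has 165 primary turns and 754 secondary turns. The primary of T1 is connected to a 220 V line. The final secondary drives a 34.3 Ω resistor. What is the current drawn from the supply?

Secondary of T1: V = 220.00 × 1575/691 = 501.45 V.
Secondary of T2: V = 501.45 × 193/2403 = 40.274 V.
Secondary of T3: V = 40.274 × 754/165 = 184.04 V.
I_load = 184.04/34.3 = 5.3656 A, so P_out = 184.04 × 5.3656 = 987.50 W.
All ideal ⇒ P_in = P_out, so I_supply = 987.50/220 = 4.49 A.

I_supply ≈ 4.49 A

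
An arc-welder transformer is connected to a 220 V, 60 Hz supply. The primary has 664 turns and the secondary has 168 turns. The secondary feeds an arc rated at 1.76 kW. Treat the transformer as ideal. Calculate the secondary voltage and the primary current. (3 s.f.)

V_s = V_p × N_s/N_p = 220 × 168/664 = 55.663 V.
I_s = P/V_s = 1760/55.663 = 31.619 A.
I_p = I_s × N_s/N_p = 31.619 × 168/664 = 8.00 A.

V_s ≈ 55.7 V, I_p ≈ 8.00 A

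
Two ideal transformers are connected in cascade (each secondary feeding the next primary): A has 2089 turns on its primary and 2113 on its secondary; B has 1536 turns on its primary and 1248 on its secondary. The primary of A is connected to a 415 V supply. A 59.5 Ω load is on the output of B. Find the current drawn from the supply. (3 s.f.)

I_supply ≈ 4.71 A

After A: V = 415.00 × 2113/2089 = 419.77 V.
After B: V = 419.77 × 1248/1536 = 341.06 V.
I_load = 341.06/59.5 = 5.7321 A, so P_out = 341.06 × 5.7321 = 1955.0 W.
All ideal ⇒ P_in = P_out, so I_supply = 1955.0/415 = 4.71 A.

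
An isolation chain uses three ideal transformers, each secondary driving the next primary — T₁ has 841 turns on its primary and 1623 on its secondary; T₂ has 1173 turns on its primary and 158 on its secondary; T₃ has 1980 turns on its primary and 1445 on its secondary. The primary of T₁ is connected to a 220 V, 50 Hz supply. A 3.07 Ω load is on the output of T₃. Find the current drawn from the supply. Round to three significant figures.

Secondary of T₁: V = 220.00 × 1623/841 = 424.57 V.
Secondary of T₂: V = 424.57 × 158/1173 = 57.188 V.
Secondary of T₃: V = 57.188 × 1445/1980 = 41.736 V.
I_load = 41.736/3.07 = 13.595 A, so P_out = 41.736 × 13.595 = 567.38 W.
All ideal ⇒ P_in = P_out, so I_supply = 567.38/220 = 2.58 A.

I_supply ≈ 2.58 A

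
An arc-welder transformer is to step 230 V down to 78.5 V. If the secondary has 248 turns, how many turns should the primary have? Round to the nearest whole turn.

N_p/N_s = V_p/V_s, so N_p = 248 × 230/78.5 = 726.6 ≈ 727 turns.

N_p = 727 turns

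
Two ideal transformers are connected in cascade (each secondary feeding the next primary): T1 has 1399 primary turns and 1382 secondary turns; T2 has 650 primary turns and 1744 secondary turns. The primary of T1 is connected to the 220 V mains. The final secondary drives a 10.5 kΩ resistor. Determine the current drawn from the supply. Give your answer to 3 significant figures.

I_supply ≈ 0.147 A

Secondary of T1: V = 220.00 × 1382/1399 = 217.33 V.
Secondary of T2: V = 217.33 × 1744/650 = 583.10 V.
I_load = 583.10/10500 = 0.055534 A, so P_out = 583.10 × 0.055534 = 32.382 W.
All ideal ⇒ P_in = P_out, so I_supply = 32.382/220 = 0.147 A.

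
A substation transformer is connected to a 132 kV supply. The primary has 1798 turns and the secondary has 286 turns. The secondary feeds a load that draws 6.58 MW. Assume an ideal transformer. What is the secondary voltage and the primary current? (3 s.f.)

V_s ≈ 21000 V, I_p ≈ 49.8 A

V_s = V_p × N_s/N_p = 132000 × 286/1798 = 20997 V.
I_s = P/V_s = 6.58×10^6/20997 = 313.38 A.
I_p = I_s × N_s/N_p = 313.38 × 286/1798 = 49.8 A.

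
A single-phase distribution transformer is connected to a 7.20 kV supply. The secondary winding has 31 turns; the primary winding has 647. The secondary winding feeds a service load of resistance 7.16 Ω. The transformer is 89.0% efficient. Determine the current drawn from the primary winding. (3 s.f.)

I_p ≈ 2.59 A

V_s = 7200 × 31/647 = 344.98 V.
I_s = V_s/R = 344.98/7.16 = 48.181 A.
P_out = V_s I_s = 344.98 × 48.181 = 16621 W.
P_in = P_out/η = 16621/0.890 = 18676 W.
I_p = P_in/V_p = 18676/7200 = 2.59 A.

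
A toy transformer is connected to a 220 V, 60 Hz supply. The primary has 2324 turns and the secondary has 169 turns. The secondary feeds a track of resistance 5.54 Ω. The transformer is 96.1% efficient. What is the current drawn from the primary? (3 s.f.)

I_p ≈ 0.219 A

V_s = 220 × 169/2324 = 15.998 V.
I_s = V_s/R = 15.998/5.54 = 2.8878 A.
P_out = V_s I_s = 15.998 × 2.8878 = 46.199 W.
P_in = P_out/η = 46.199/0.961 = 48.074 W.
I_p = P_in/V_p = 48.074/220 = 0.219 A.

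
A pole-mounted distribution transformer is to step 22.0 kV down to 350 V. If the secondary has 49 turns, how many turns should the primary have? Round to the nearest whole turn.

N_p/N_s = V_p/V_s, so N_p = 49 × 22000/350 = 3080.0 ≈ 3080 turns.

N_p = 3080 turns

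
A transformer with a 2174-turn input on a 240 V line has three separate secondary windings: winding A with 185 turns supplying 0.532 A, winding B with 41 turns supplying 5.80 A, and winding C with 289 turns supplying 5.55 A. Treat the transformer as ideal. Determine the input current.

V_A = 240 × 185/2174 = 20.423 V; V_B = 240 × 41/2174 = 4.5262 V; V_C = 240 × 289/2174 = 31.904 V.
P_out = V_A I_A + V_B I_B + V_C I_C = 20.423×0.532 + 4.5262×5.80 + 31.904×5.55 = 10.865 + 26.252 + 177.07 = 214.19 W.
Ideal ⇒ P_in = P_out, so I_in = P_out/V_in = 214.19/240 = 0.892 A.

I_in ≈ 0.892 A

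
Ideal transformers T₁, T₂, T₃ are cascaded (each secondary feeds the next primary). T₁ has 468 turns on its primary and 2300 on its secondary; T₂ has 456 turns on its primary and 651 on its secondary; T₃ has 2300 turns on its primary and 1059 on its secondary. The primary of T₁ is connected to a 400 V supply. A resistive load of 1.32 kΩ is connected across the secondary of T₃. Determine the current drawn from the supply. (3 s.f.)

After T₁: V = 400.00 × 2300/468 = 1965.8 V.
After T₂: V = 1965.8 × 651/456 = 2806.5 V.
After T₃: V = 2806.5 × 1059/2300 = 1292.2 V.
I_load = 1292.2/1320 = 0.97893 A, so P_out = 1292.2 × 0.97893 = 1265.0 W.
All ideal ⇒ P_in = P_out, so I_supply = 1265.0/400 = 3.16 A.

I_supply ≈ 3.16 A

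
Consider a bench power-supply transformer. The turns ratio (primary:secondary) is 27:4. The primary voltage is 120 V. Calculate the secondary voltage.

V_s ≈ 17.8 V

V_s/V_p = N_s/N_p, so V_s = 120 × 4/27 = 17.8 V.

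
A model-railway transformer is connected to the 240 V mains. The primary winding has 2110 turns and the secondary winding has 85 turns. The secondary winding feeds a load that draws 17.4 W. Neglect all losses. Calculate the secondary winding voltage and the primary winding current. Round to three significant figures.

V_s ≈ 9.67 V, I_p ≈ 0.0725 A

V_s = V_p × N_s/N_p = 240 × 85/2110 = 9.6682 V.
I_s = P/V_s = 17.4/9.6682 = 1.7997 A.
I_p = I_s × N_s/N_p = 1.7997 × 85/2110 = 0.0725 A.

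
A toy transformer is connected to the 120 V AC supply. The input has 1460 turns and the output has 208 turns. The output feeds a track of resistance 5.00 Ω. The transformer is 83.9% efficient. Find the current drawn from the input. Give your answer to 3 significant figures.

V_out = 120 × 208/1460 = 17.096 V.
I_out = V_out/R = 17.096/5.00 = 3.4192 A.
P_out = V_out I_out = 17.096 × 3.4192 = 58.454 W.
P_in = P_out/η = 58.454/0.839 = 69.671 W.
I_in = P_in/V_in = 69.671/120 = 0.581 A.

I_in ≈ 0.581 A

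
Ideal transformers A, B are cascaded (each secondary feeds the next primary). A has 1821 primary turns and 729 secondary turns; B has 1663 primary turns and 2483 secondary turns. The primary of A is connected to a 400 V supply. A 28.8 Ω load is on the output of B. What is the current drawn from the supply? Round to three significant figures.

Secondary of A: V = 400.00 × 729/1821 = 160.13 V.
Secondary of B: V = 160.13 × 2483/1663 = 239.09 V.
I_load = 239.09/28.8 = 8.3017 A, so P_out = 239.09 × 8.3017 = 1984.9 W.
All ideal ⇒ P_in = P_out, so I_supply = 1984.9/400 = 4.96 A.

I_supply ≈ 4.96 A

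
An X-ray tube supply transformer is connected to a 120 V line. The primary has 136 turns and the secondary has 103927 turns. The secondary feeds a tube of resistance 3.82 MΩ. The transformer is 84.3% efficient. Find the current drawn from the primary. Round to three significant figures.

I_p ≈ 21.8 A

V_s = 120 × 103927/136 = 91700 V.
I_s = V_s/R = 91700/(3.82×10^6) = 0.024005 A.
P_out = V_s I_s = 91700 × 0.024005 = 2201.3 W.
P_in = P_out/η = 2201.3/0.843 = 2611.3 W.
I_p = P_in/V_p = 2611.3/120 = 21.8 A.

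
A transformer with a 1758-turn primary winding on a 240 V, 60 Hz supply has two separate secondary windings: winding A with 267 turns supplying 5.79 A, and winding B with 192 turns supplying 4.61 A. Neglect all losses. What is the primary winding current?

I_p ≈ 1.38 A

V_A = 240 × 267/1758 = 36.451 V; V_B = 240 × 192/1758 = 26.212 V.
P_out = V_A I_A + V_B I_B = 36.451×5.79 + 26.212×4.61 = 211.05 + 120.84 = 331.88 W.
Ideal ⇒ P_in = P_out, so I_p = P_out/V_p = 331.88/240 = 1.38 A.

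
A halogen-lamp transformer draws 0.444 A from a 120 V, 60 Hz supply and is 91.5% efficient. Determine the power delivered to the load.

P_in = V_p I_p = 120 × 0.444 = 53.280 W.
P_out = η P_in = 0.915 × 53.280 = 48.8 W.

P_out ≈ 48.8 W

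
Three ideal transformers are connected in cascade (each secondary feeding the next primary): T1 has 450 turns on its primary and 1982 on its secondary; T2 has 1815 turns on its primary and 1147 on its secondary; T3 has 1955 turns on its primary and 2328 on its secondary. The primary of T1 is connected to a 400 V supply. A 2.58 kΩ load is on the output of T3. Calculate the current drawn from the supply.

I_supply ≈ 1.70 A

After T1: V = 400.00 × 1982/450 = 1761.8 V.
After T2: V = 1761.8 × 1147/1815 = 1113.4 V.
After T3: V = 1113.4 × 2328/1955 = 1325.8 V.
I_load = 1325.8/2580 = 0.51387 A, so P_out = 1325.8 × 0.51387 = 681.28 W.
All ideal ⇒ P_in = P_out, so I_supply = 681.28/400 = 1.70 A.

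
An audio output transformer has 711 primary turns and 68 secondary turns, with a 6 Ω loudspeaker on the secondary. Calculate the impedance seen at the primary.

Z_p = (N_p/N_s)² × Z_s = (711/68)² × 6 = 656 Ω.

Z_p ≈ 656 Ω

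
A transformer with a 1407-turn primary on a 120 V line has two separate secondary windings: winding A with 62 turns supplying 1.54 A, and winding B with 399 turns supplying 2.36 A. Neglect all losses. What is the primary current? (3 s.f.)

I_p ≈ 0.737 A

V_A = 120 × 62/1407 = 5.2878 V; V_B = 120 × 399/1407 = 34.030 V.
P_out = V_A I_A + V_B I_B = 5.2878×1.54 + 34.030×2.36 = 8.1433 + 80.310 = 88.454 W.
Ideal ⇒ P_in = P_out, so I_p = P_out/V_p = 88.454/120 = 0.737 A.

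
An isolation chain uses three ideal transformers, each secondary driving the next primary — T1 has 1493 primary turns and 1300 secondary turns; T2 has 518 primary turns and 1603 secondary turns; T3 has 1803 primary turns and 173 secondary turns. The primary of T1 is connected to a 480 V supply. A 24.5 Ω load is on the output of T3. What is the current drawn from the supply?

After T1: V = 480.00 × 1300/1493 = 417.95 V.
After T2: V = 417.95 × 1603/518 = 1293.4 V.
After T3: V = 1293.4 × 173/1803 = 124.10 V.
I_load = 124.10/24.5 = 5.0654 A, so P_out = 124.10 × 5.0654 = 628.63 W.
All ideal ⇒ P_in = P_out, so I_supply = 628.63/480 = 1.31 A.

I_supply ≈ 1.31 A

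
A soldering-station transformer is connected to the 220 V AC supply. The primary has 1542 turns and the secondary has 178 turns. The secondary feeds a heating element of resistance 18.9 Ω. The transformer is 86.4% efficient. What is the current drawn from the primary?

I_p ≈ 0.180 A

V_s = 220 × 178/1542 = 25.396 V.
I_s = V_s/R = 25.396/18.9 = 1.3437 A.
P_out = V_s I_s = 25.396 × 1.3437 = 34.124 W.
P_in = P_out/η = 34.124/0.864 = 39.495 W.
I_p = P_in/V_p = 39.495/220 = 0.180 A.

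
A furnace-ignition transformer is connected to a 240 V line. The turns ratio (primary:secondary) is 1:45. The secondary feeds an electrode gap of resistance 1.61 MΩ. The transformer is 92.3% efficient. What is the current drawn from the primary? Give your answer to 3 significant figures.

V_s = 240 × 45/1 = 10800 V.
I_s = V_s/R = 10800/(1.61×10^6) = 0.0067081 A.
P_out = V_s I_s = 10800 × 0.0067081 = 72.447 W.
P_in = P_out/η = 72.447/0.923 = 78.491 W.
I_p = P_in/V_p = 78.491/240 = 0.327 A.

I_p ≈ 0.327 A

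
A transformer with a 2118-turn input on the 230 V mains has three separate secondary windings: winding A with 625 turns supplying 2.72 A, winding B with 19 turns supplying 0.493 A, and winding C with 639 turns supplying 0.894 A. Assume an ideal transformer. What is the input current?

I_in ≈ 1.08 A

V_A = 230 × 625/2118 = 67.871 V; V_B = 230 × 19/2118 = 2.0633 V; V_C = 230 × 639/2118 = 69.391 V.
P_out = V_A I_A + V_B I_B + V_C I_C = 67.871×2.72 + 2.0633×0.493 + 69.391×0.894 = 184.61 + 1.0172 + 62.035 = 247.66 W.
Ideal ⇒ P_in = P_out, so I_in = P_out/V_in = 247.66/230 = 1.08 A.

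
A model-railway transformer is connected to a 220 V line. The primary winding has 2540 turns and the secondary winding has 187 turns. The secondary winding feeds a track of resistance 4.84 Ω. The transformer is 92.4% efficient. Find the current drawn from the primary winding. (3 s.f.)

I_p ≈ 0.267 A

V_s = 220 × 187/2540 = 16.197 V.
I_s = V_s/R = 16.197/4.84 = 3.3465 A.
P_out = V_s I_s = 16.197 × 3.3465 = 54.202 W.
P_in = P_out/η = 54.202/0.924 = 58.660 W.
I_p = P_in/V_p = 58.660/220 = 0.267 A.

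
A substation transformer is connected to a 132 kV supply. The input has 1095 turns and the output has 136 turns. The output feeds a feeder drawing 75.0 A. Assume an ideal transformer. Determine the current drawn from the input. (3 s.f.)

I_in ≈ 9.32 A

For an ideal transformer I_in N_in = I_out N_out, so I_in = 75.0 × 136/1095 = 9.32 A.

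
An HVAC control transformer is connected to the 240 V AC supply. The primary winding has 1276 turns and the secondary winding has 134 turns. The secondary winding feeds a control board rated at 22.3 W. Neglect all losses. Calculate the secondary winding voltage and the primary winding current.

V_s = V_p × N_s/N_p = 240 × 134/1276 = 25.204 V.
I_s = P/V_s = 22.3/25.204 = 0.88479 A.
I_p = I_s × N_s/N_p = 0.88479 × 134/1276 = 0.0929 A.

V_s ≈ 25.2 V, I_p ≈ 0.0929 A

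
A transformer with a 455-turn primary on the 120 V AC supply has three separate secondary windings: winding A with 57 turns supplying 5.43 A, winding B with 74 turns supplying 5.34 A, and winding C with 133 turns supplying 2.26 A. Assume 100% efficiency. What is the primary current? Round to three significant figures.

I_p ≈ 2.21 A

V_A = 120 × 57/455 = 15.033 V; V_B = 120 × 74/455 = 19.516 V; V_C = 120 × 133/455 = 35.077 V.
P_out = V_A I_A + V_B I_B + V_C I_C = 15.033×5.43 + 19.516×5.34 + 35.077×2.26 = 81.629 + 104.22 + 79.274 = 265.12 W.
Ideal ⇒ P_in = P_out, so I_p = P_out/V_p = 265.12/120 = 2.21 A.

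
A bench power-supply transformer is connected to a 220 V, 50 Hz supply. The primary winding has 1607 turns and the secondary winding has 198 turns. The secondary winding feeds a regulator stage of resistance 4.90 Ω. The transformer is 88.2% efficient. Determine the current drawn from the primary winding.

V_s = 220 × 198/1607 = 27.106 V.
I_s = V_s/R = 27.106/4.90 = 5.5319 A.
P_out = V_s I_s = 27.106 × 5.5319 = 149.95 W.
P_in = P_out/η = 149.95/0.882 = 170.01 W.
I_p = P_in/V_p = 170.01/220 = 0.773 A.

I_p ≈ 0.773 A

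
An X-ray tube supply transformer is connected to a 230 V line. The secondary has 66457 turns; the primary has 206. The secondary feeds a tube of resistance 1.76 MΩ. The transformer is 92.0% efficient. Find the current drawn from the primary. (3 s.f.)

V_s = 230 × 66457/206 = 74200 V.
I_s = V_s/R = 74200/(1.76×10^6) = 0.042159 A.
P_out = V_s I_s = 74200 × 0.042159 = 3128.2 W.
P_in = P_out/η = 3128.2/0.920 = 3400.2 W.
I_p = P_in/V_p = 3400.2/230 = 14.8 A.

I_p ≈ 14.8 A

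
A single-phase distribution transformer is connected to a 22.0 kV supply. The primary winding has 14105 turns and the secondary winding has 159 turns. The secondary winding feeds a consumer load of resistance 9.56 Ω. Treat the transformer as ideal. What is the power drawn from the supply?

P ≈ 6430 W

V_s = V_p × N_s/N_p = 22000 × 159/14105 = 248.00 V.
I_s = V_s/R = 248.00/9.56 = 25.941 A.
I_p = I_s × N_s/N_p = 25.941 × 159/14105 = 0.29242 A.
P = V_p I_p = 22000 × 0.29242 = 6430 W.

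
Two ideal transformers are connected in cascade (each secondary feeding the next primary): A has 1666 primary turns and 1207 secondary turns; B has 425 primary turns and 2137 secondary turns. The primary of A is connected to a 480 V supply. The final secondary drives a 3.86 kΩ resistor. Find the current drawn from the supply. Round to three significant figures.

Secondary of A: V = 480.00 × 1207/1666 = 347.76 V.
Secondary of B: V = 347.76 × 2137/425 = 1748.6 V.
I_load = 1748.6/3860 = 0.45300 A, so P_out = 1748.6 × 0.45300 = 792.12 W.
All ideal ⇒ P_in = P_out, so I_supply = 792.12/480 = 1.65 A.

I_supply ≈ 1.65 A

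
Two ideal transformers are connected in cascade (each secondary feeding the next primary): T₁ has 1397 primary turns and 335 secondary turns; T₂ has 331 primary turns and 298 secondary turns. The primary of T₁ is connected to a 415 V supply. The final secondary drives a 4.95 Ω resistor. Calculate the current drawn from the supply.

After T₁: V = 415.00 × 335/1397 = 99.517 V.
After T₂: V = 99.517 × 298/331 = 89.595 V.
I_load = 89.595/4.95 = 18.100 A, so P_out = 89.595 × 18.100 = 1621.7 W.
All ideal ⇒ P_in = P_out, so I_supply = 1621.7/415 = 3.91 A.

I_supply ≈ 3.91 A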